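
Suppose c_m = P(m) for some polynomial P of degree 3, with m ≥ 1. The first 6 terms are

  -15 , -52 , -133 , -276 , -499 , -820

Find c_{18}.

-18868

1st diffs: -37, -81, -143, -223, -321.
2nd diffs: -44, -62, -80, -98.
3rd diffs: -18, -18, -18 (constant).
Newton forward-difference form: c_m = -15 + (-37)·C(m-1,1) + (-44)·C(m-1,2) + (-18)·C(m-1,3).
At m = 18: m-1 = 17, so c_{18} = -15 - 629 - 5984 - 12240 = -18868.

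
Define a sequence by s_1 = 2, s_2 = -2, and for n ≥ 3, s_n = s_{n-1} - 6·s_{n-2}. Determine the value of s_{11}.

-1358

Step forward from the initial values:
s_3 = -14  s_4 = -2  s_5 = 82  s_6 = 94  s_7 = -398  s_8 = -962  s_9 = 1426  s_{10} = 7198  s_{11} = -1358.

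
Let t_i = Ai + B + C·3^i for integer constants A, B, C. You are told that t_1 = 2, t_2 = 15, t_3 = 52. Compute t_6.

Write the equations: A + B + 3C = 2; 2A + B + 9C = 15; 3A + B + 27C = 52.
Subtracting the first from the second: A + 6C = 13.
Subtracting the second from the third: A + 18C = 37.
Solving: C = 2, A = 1, then B = -5.
Hence t_6 = 1·6 + (-5) + 2·729 = 1459.

1459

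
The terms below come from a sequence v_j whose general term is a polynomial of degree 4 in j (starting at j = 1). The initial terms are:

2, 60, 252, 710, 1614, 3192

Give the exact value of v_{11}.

1st diffs: 58, 192, 458, 904, 1578.
2nd diffs: 134, 266, 446, 674.
3rd diffs: 132, 180, 228.
4th diffs: 48, 48 (constant).
So v_j = 2j^4 + 2j^3 + 5j^2 - j - 6.
Evaluating at j = 11 gives v_{11} = 32532.

32532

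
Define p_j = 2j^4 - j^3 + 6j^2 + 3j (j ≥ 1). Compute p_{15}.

p_{15} = 2·15^4 - 1·15^3 + 6·15^2 + 3·15 = 99270.

99270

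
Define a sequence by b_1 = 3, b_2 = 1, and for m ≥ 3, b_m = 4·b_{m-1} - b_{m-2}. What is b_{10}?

b_3 = 1; b_4 = 3; b_5 = 11; b_6 = 41; b_7 = 153; b_8 = 571; b_9 = 2131; b_{10} = 7953.

7953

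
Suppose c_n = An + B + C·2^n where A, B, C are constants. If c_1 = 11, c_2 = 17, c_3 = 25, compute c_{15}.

At n = 1, 2, 3: A + B + 2C = 11; 2A + B + 4C = 17; 3A + B + 8C = 25.
Subtracting the first from the second: A + 2C = 6.
Subtracting the second from the third: A + 4C = 8.
Solving: C = 1, A = 4, then B = 5.
Hence c_{15} = 4·15 + 5 + 1·32768 = 32833.

32833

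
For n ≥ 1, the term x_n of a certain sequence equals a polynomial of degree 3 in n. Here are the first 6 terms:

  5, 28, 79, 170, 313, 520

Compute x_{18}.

12364

1st diffs: 23, 51, 91, 143, 207.
2nd diffs: 28, 40, 52, 64.
3rd diffs: 12, 12, 12 (constant).
Newton forward-difference form: x_n = 5 + 23·C(n-1,1) + 28·C(n-1,2) + 12·C(n-1,3).
At n = 18: n-1 = 17, so x_{18} = 5 + 391 + 3808 + 8160 = 12364.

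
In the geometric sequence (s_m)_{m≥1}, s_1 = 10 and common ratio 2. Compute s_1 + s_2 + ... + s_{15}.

327670

s_m = 10·2^(m-1).
S = 10·(2^15 - 1)/(2 - 1) = 10·(32768 - 1)/(1) = 327670.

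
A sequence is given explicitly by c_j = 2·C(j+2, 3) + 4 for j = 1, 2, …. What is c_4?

C(6, 3) = 20, so c_4 = 44.

44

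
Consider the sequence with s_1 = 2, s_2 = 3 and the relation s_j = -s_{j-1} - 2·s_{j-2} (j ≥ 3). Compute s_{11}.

101

Applying the relation repeatedly:
s_3 = -7, s_4 = 1, s_5 = 13, s_6 = -15, s_7 = -11, s_8 = 41, s_9 = -19, s_{10} = -63, s_{11} = 101.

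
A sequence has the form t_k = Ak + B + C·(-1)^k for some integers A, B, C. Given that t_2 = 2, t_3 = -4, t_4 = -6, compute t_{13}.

Write the equations: 2A + B + C = 2; 3A + B - C = -4; 4A + B + C = -6.
Subtracting the first from the second: A - 2C = -6.
Subtracting the second from the third: A + 2C = -2.
Solving: C = 1, A = -4, then B = 9.
Hence t_{13} = -4·13 + 9 + 1·(-1) = -44.

-44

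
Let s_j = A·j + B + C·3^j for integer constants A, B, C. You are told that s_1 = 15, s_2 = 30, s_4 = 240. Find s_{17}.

387420447

Plug in j = 1, 2, 4: A + B + 3C = 15; 2A + B + 9C = 30; 4A + B + 81C = 240.
Subtracting the first from the second: A + 6C = 15.
Subtracting the second from the third: 2A + 72C = 210.
Solving: C = 3, A = -3, then B = 9.
So s_j = -3·j + 9 + 3·3^j; at j=17 this is 387420447.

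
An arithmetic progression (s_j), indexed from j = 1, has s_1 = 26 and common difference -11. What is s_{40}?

-403

s_j = 26 + (j - 1)·(-11).
s_{40} = 26 + 39·(-11) = -403.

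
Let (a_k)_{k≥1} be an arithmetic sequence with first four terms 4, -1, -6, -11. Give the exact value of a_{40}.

Common difference d = -5.
a_k = 4 + (k - 1)·(-5).
a_{40} = 4 + 39·(-5) = -191.

-191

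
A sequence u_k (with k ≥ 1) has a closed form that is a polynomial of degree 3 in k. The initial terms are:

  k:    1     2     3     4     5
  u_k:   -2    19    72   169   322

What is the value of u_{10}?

1st diffs: 21, 53, 97, 153.
2nd diffs: 32, 44, 56.
3rd diffs: 12, 12 (constant).
So u_k = 2k^3 + 4k^2 - 5k - 3.
Evaluating at k = 10 gives u_{10} = 2347.

2347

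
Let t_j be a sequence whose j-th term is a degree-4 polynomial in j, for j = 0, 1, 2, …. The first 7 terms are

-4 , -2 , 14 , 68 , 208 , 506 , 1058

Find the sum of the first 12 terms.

34052

1st diffs: 2, 16, 54, 140, 298, 552.
2nd diffs: 14, 38, 86, 158, 254.
3rd diffs: 24, 48, 72, 96.
4th diffs: 24, 24, 24 (constant).
So t_j = j^4 - 2j^3 + 6j^2 - 3j - 4.
Continuing: …, 1984, 3428, 5558, 8566, …, t_{11} = 12668.
Summing j = 0..11 (12 terms) gives 34052.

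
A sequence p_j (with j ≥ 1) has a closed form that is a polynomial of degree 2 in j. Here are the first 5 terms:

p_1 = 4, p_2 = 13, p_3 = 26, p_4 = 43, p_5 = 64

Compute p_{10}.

1st diffs: 9, 13, 17, 21.
2nd diffs: 4, 4, 4 (constant).
Newton forward-difference form: p_j = 4 + 9·C(j-1,1) + 4·C(j-1,2).
At j = 10: j-1 = 9, so p_{10} = 4 + 81 + 144 = 229.

229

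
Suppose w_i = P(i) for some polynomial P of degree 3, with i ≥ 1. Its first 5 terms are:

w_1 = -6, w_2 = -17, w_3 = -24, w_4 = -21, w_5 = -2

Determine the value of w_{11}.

1st diffs: -11, -7, 3, 19.
2nd diffs: 4, 10, 16.
3rd diffs: 6, 6 (constant).
Newton forward-difference form: w_i = -6 + (-11)·C(i-1,1) + 4·C(i-1,2) + 6·C(i-1,3).
At i = 11: i-1 = 10, so w_{11} = -6 - 110 + 180 + 720 = 784.

784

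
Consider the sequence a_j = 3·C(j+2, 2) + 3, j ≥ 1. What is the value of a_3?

C(5, 2) = 10, so a_3 = 33.

33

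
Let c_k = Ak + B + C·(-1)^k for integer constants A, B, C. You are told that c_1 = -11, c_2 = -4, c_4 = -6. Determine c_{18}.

-20

Plug in k = 1, 2, 4: A + B - C = -11; 2A + B + C = -4; 4A + B + C = -6.
Subtracting the first from the second: A + 2C = 7.
Subtracting the second from the third: 2A = -2.
Solving: C = 4, A = -1, then B = -6.
So c_k = -1·k + (-6) + 4·(-1)^k; at k=18 this is -20.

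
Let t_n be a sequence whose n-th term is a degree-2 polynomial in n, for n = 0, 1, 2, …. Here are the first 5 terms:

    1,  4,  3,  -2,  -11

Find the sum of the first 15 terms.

-1490

1st diffs: 3, -1, -5, -9.
2nd diffs: -4, -4, -4 (constant).
Newton forward-difference form: t_n = 1 + 3·C(n,1) + (-4)·C(n,2).
Continuing: …, -24, -41, -62, -87, …, t_{14} = -321.
Summing n = 0..14 (15 terms) gives -1490.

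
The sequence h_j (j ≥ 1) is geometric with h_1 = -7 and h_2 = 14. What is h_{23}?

Common ratio r = -2.
h_j = (-7)·(-2)^(j-1).
h_{23} = (-7)·(-2)^22 = -29360128.

-29360128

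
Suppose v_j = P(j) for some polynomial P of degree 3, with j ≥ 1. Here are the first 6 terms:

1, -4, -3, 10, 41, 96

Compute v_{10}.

1st diffs: -5, 1, 13, 31, 55.
2nd diffs: 6, 12, 18, 24.
3rd diffs: 6, 6, 6 (constant).
Newton forward-difference form: v_j = 1 + (-5)·C(j-1,1) + 6·C(j-1,2) + 6·C(j-1,3).
At j = 10: j-1 = 9, so v_{10} = 1 - 45 + 216 + 504 = 676.

676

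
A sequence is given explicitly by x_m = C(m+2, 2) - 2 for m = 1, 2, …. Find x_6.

26

C(8, 2) = 28, so x_6 = 26.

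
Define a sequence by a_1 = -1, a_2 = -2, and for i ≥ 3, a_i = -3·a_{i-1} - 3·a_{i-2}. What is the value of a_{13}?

-729

Iterate the recurrence:
a_3 = 9  a_4 = -21  a_5 = 36  …  a_{10} = 567  a_{11} = -972  a_{12} = 1215  a_{13} = -729.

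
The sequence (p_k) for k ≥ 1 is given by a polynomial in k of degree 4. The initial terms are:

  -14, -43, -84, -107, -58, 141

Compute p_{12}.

11877

1st diffs: -29, -41, -23, 49, 199.
2nd diffs: -12, 18, 72, 150.
3rd diffs: 30, 54, 78.
4th diffs: 24, 24 (constant).
So p_k = k^4 - 5k^3 - k^2 - 6k - 3.
Evaluating at k = 12 gives p_{12} = 11877.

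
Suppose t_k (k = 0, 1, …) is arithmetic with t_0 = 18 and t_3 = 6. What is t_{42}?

Common difference d = (6 - 18) / (3 - 0) = -4.
t_k = 18 + (k - 0)·(-4).
t_{42} = 18 + 42·(-4) = -150.

-150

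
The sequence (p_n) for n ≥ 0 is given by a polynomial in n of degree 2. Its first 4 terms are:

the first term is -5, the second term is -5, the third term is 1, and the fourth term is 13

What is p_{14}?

541

1st diffs: 0, 6, 12.
2nd diffs: 6, 6 (constant).
Newton forward-difference form: p_n = -5 + 6·C(n,2).
At n = 14: n = 14, so p_{14} = -5 + 546 = 541.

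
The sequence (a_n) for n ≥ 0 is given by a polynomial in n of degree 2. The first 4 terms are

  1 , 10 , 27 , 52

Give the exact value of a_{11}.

1st diffs: 9, 17, 25.
2nd diffs: 8, 8 (constant).
Newton forward-difference form: a_n = 1 + 9·C(n,1) + 8·C(n,2).
At n = 11: n = 11, so a_{11} = 1 + 99 + 440 = 540.

540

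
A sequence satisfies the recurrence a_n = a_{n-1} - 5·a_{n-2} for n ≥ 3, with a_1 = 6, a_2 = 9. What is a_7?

174

a_3 = -21; a_4 = -66; a_5 = 39; a_6 = 369; a_7 = 174.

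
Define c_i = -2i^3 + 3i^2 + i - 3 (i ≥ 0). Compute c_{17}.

-8945

c_{17} = -2·17^3 + 3·17^2 + 1·17 - 3 = -8945.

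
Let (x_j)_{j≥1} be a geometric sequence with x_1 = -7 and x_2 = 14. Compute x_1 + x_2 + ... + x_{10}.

2387

Common ratio r = -2.
x_j = (-7)·(-2)^(j-1).
S = (-7)·((-2)^10 - 1)/(-2 - 1) = (-7)·(1024 - 1)/(-3) = 2387.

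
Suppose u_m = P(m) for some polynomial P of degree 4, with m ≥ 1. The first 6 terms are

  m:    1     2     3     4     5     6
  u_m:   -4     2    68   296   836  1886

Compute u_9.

1st diffs: 6, 66, 228, 540, 1050.
2nd diffs: 60, 162, 312, 510.
3rd diffs: 102, 150, 198.
4th diffs: 48, 48 (constant).
Newton forward-difference form: u_m = -4 + 6·C(m-1,1) + 60·C(m-1,2) + 102·C(m-1,3) + 48·C(m-1,4).
At m = 9: m-1 = 8, so u_9 = -4 + 48 + 1680 + 5712 + 3360 = 10796.

10796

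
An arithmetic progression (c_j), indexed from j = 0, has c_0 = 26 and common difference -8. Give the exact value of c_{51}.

c_j = 26 + (j - 0)·(-8).
c_{51} = 26 + 51·(-8) = -382.

-382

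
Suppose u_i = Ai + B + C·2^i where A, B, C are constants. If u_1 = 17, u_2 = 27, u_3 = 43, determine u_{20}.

Plug in i = 1, 2, 3: A + B + 2C = 17; 2A + B + 4C = 27; 3A + B + 8C = 43.
Subtracting the first from the second: A + 2C = 10.
Subtracting the second from the third: A + 4C = 16.
Solving: C = 3, A = 4, then B = 7.
Therefore u_{20} = 80 + 7 + 3·1048576 = 3145815.

3145815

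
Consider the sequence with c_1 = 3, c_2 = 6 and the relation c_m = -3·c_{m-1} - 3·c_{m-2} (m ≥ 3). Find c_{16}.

c_3 = -27  c_4 = 63  c_5 = -108  …  c_{13} = 2187  c_{14} = 4374  c_{15} = -19683  c_{16} = 45927.

45927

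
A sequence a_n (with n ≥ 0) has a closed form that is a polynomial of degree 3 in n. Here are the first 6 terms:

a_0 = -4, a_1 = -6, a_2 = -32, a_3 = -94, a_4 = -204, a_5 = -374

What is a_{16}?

-9636

1st diffs: -2, -26, -62, -110, -170.
2nd diffs: -24, -36, -48, -60.
3rd diffs: -12, -12, -12 (constant).
Newton forward-difference form: a_n = -4 + (-2)·C(n,1) + (-24)·C(n,2) + (-12)·C(n,3).
At n = 16: n = 16, so a_{16} = -4 - 32 - 2880 - 6720 = -9636.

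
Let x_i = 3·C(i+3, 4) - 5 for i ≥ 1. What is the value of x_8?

985

C(11, 4) = 330, so x_8 = 985.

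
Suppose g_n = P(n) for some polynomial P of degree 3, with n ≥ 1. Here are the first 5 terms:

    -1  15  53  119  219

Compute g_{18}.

7343

1st diffs: 16, 38, 66, 100.
2nd diffs: 22, 28, 34.
3rd diffs: 6, 6 (constant).
So g_n = n^3 + 5n^2 - 6n - 1.
Evaluating at n = 18 gives g_{18} = 7343.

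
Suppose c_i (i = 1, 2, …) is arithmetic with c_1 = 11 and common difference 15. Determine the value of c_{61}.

911

c_i = 11 + (i - 1)·15.
c_{61} = 11 + 60·15 = 911.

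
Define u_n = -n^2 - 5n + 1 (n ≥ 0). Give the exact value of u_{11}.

-175

u_{11} = -1·11^2 - 5·11 + 1 = -175.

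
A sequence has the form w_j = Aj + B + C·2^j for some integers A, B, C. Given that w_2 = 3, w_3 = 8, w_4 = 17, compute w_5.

Plug in j = 2, 3, 4: 2A + B + 4C = 3; 3A + B + 8C = 8; 4A + B + 16C = 17.
Subtracting the first from the second: A + 4C = 5.
Subtracting the second from the third: A + 8C = 9.
Solving: C = 1, A = 1, then B = -3.
Therefore w_5 = 5 + (-3) + 1·32 = 34.

34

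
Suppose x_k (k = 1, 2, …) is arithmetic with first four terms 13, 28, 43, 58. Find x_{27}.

403

Common difference d = 15.
x_k = 13 + (k - 1)·15.
x_{27} = 13 + 26·15 = 403.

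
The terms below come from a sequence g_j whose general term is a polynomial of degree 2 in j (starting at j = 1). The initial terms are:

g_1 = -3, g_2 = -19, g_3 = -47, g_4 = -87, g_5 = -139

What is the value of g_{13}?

1st diffs: -16, -28, -40, -52.
2nd diffs: -12, -12, -12 (constant).
Newton forward-difference form: g_j = -3 + (-16)·C(j-1,1) + (-12)·C(j-1,2).
At j = 13: j-1 = 12, so g_{13} = -3 - 192 - 792 = -987.

-987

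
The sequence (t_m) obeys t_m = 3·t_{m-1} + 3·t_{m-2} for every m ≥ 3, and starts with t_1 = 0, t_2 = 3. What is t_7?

Iterate the recurrence:
t_3 = 9;  t_4 = 36;  t_5 = 135;  t_6 = 513;  t_7 = 1944.

1944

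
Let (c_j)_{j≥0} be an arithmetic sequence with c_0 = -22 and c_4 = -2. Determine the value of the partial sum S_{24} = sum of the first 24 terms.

852

Common difference d = (-2 - (-22)) / (4 - 0) = 5.
c_j = -22 + (j - 0)·5.
c_{23} = 93; S = 24·(-22 + 93)/2 = 852.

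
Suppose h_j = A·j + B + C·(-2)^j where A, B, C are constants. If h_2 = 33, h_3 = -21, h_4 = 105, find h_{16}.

Plug in j = 2, 3, 4: 2A + B + 4C = 33; 3A + B - 8C = -21; 4A + B + 16C = 105.
Subtracting the first from the second: A - 12C = -54.
Subtracting the second from the third: A + 24C = 126.
Solving: C = 5, A = 6, then B = 1.
Hence h_{16} = 6·16 + 1 + 5·65536 = 327777.

327777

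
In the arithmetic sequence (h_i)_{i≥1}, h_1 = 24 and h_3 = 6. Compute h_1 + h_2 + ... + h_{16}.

-696

Common difference d = (6 - 24) / (3 - 1) = -9.
h_i = 24 + (i - 1)·(-9).
h_{16} = -111; S = 16·(24 + (-111))/2 = -696.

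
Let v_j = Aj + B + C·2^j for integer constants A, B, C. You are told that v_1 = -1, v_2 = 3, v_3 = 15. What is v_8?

987

At j = 1, 2, 3: A + B + 2C = -1; 2A + B + 4C = 3; 3A + B + 8C = 15.
Subtracting the first from the second: A + 2C = 4.
Subtracting the second from the third: A + 4C = 12.
Solving: C = 4, A = -4, then B = -5.
Therefore v_8 = -32 + (-5) + 4·256 = 987.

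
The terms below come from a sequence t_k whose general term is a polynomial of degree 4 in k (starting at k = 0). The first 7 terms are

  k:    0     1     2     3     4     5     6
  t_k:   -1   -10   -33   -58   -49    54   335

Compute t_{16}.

48575

1st diffs: -9, -23, -25, 9, 103, 281.
2nd diffs: -14, -2, 34, 94, 178.
3rd diffs: 12, 36, 60, 84.
4th diffs: 24, 24, 24 (constant).
Newton forward-difference form: t_k = -1 + (-9)·C(k,1) + (-14)·C(k,2) + 12·C(k,3) + 24·C(k,4).
At k = 16: k = 16, so t_{16} = -1 - 144 - 1680 + 6720 + 43680 = 48575.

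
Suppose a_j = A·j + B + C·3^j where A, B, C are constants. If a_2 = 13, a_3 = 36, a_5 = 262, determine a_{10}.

59093

At j = 2, 3, 5: 2A + B + 9C = 13; 3A + B + 27C = 36; 5A + B + 243C = 262.
Subtracting the first from the second: A + 18C = 23.
Subtracting the second from the third: 2A + 216C = 226.
Solving: C = 1, A = 5, then B = -6.
So a_j = 5·j + (-6) + 1·3^j; at j=10 this is 59093.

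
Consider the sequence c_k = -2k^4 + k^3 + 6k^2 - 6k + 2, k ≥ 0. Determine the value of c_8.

c_8 = -2·8^4 + 1·8^3 + 6·8^2 - 6·8 + 2 = -7342.

-7342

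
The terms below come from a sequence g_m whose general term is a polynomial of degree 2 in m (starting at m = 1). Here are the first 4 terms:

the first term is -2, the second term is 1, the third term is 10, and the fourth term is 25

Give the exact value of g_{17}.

766

1st diffs: 3, 9, 15.
2nd diffs: 6, 6 (constant).
Newton forward-difference form: g_m = -2 + 3·C(m-1,1) + 6·C(m-1,2).
At m = 17: m-1 = 16, so g_{17} = -2 + 48 + 720 = 766.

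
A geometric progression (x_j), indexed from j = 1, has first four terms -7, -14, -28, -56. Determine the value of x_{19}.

Common ratio r = 2.
x_j = (-7)·2^(j-1).
x_{19} = (-7)·2^18 = -1835008.

-1835008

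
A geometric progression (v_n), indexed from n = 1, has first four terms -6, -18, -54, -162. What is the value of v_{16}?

Common ratio r = 3.
v_n = (-6)·3^(n-1).
v_{16} = (-6)·3^15 = -86093442.

-86093442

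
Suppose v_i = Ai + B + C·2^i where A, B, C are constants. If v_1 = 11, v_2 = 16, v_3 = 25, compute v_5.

The three given values yield: A + B + 2C = 11; 2A + B + 4C = 16; 3A + B + 8C = 25.
Subtracting the first from the second: A + 2C = 5.
Subtracting the second from the third: A + 4C = 9.
Solving: C = 2, A = 1, then B = 6.
Therefore v_5 = 5 + 6 + 2·32 = 75.

75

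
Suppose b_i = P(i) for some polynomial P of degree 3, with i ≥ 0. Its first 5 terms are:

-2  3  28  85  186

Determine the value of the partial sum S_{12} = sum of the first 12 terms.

1st diffs: 5, 25, 57, 101.
2nd diffs: 20, 32, 44.
3rd diffs: 12, 12 (constant).
So b_i = 2i^3 + 4i^2 - i - 2.
Continuing: …, 343, 568, 873, 1270, …, b_{11} = 3133.
Summing i = 0..11 (12 terms) gives 10646.

10646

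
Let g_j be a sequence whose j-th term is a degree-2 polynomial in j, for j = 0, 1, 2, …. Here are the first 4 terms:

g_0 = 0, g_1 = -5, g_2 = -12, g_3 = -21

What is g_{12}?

-192

1st diffs: -5, -7, -9.
2nd diffs: -2, -2 (constant).
Newton forward-difference form: g_j = (-5)·C(j,1) + (-2)·C(j,2).
At j = 12: j = 12, so g_{12} = -60 - 132 = -192.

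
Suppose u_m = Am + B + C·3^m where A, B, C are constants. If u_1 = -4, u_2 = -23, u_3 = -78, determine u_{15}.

Plug in m = 1, 2, 3: A + B + 3C = -4; 2A + B + 9C = -23; 3A + B + 27C = -78.
Subtracting the first from the second: A + 6C = -19.
Subtracting the second from the third: A + 18C = -55.
Solving: C = -3, A = -1, then B = 6.
So u_m = -1·m + 6 + (-3)·3^m; at m=15 this is -43046730.

-43046730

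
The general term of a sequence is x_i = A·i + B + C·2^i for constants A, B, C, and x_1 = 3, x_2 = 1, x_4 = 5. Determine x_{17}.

Write the equations: A + B + 2C = 3; 2A + B + 4C = 1; 4A + B + 16C = 5.
Subtracting the first from the second: A + 2C = -2.
Subtracting the second from the third: 2A + 12C = 4.
Solving: C = 1, A = -4, then B = 5.
So x_i = -4·i + 5 + 1·2^i; at i=17 this is 131009.

131009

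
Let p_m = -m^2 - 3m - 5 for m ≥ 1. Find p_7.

p_7 = -1·7^2 - 3·7 - 5 = -75.

-75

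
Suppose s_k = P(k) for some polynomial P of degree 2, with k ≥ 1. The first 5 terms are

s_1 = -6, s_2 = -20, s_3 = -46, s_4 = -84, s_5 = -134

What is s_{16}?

1st diffs: -14, -26, -38, -50.
2nd diffs: -12, -12, -12 (constant).
Newton forward-difference form: s_k = -6 + (-14)·C(k-1,1) + (-12)·C(k-1,2).
At k = 16: k-1 = 15, so s_{16} = -6 - 210 - 1260 = -1476.

-1476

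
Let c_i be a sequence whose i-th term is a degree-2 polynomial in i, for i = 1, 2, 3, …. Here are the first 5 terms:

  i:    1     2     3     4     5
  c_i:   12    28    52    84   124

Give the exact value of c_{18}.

1st diffs: 16, 24, 32, 40.
2nd diffs: 8, 8, 8 (constant).
Newton forward-difference form: c_i = 12 + 16·C(i-1,1) + 8·C(i-1,2).
At i = 18: i-1 = 17, so c_{18} = 12 + 272 + 1088 = 1372.

1372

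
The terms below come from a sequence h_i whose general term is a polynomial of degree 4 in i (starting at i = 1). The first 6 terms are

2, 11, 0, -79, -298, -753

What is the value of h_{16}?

-56563

1st diffs: 9, -11, -79, -219, -455.
2nd diffs: -20, -68, -140, -236.
3rd diffs: -48, -72, -96.
4th diffs: -24, -24 (constant).
Newton forward-difference form: h_i = 2 + 9·C(i-1,1) + (-20)·C(i-1,2) + (-48)·C(i-1,3) + (-24)·C(i-1,4).
At i = 16: i-1 = 15, so h_{16} = 2 + 135 - 2100 - 21840 - 32760 = -56563.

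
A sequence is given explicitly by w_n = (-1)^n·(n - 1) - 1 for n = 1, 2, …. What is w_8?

(-1)^8 = 1; n - 1 at n=8 is 7; so w_8 = 6.

6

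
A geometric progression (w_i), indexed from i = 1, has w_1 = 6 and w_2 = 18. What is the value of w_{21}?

20920706406

Common ratio r = 3.
w_i = 6·3^(i-1).
w_{21} = 6·3^20 = 20920706406.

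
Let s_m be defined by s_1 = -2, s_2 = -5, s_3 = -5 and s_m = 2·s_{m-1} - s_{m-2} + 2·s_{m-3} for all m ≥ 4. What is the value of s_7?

Applying the relation repeatedly:
s_4 = -9  s_5 = -23  s_6 = -47  s_7 = -89.

-89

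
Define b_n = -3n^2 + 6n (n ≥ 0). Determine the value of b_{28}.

b_{28} = -3·28^2 + 6·28 = -2184.

-2184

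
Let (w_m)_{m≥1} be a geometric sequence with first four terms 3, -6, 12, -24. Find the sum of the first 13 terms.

8193

Common ratio r = -2.
w_m = 3·(-2)^(m-1).
S = 3·((-2)^13 - 1)/(-2 - 1) = 3·(-8192 - 1)/(-3) = 8193.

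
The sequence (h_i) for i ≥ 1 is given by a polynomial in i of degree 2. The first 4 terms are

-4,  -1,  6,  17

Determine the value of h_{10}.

1st diffs: 3, 7, 11.
2nd diffs: 4, 4 (constant).
So h_i = 2i^2 - 3i - 3.
Evaluating at i = 10 gives h_{10} = 167.

167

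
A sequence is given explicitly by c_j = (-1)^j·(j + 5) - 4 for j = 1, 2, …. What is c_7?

-16

(-1)^7 = -1; j + 5 at j=7 is 12; so c_7 = -16.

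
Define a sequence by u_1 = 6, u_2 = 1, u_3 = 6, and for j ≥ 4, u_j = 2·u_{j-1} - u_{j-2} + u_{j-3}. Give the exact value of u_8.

146

u_4 = 17; u_5 = 29; u_6 = 47; u_7 = 82; u_8 = 146.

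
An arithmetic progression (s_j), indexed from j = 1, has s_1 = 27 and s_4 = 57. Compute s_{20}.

Common difference d = (57 - 27) / (4 - 1) = 10.
s_j = 27 + (j - 1)·10.
s_{20} = 27 + 19·10 = 217.

217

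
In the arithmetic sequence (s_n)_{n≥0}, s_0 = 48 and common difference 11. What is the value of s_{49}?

587

s_n = 48 + (n - 0)·11.
s_{49} = 48 + 49·11 = 587.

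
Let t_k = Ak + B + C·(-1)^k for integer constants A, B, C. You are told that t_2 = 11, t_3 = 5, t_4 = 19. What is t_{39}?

149

The three given values yield: 2A + B + C = 11; 3A + B - C = 5; 4A + B + C = 19.
Subtracting the first from the second: A - 2C = -6.
Subtracting the second from the third: A + 2C = 14.
Solving: C = 5, A = 4, then B = -2.
Hence t_{39} = 4·39 + (-2) + 5·(-1) = 149.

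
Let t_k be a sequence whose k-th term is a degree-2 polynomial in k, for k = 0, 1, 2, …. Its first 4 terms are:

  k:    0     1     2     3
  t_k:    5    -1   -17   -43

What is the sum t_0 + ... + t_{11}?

1st diffs: -6, -16, -26.
2nd diffs: -10, -10 (constant).
Newton forward-difference form: t_k = 5 + (-6)·C(k,1) + (-10)·C(k,2).
Continuing: …, -79, -125, -181, -247, …, t_{11} = -611.
Summing k = 0..11 (12 terms) gives -2536.

-2536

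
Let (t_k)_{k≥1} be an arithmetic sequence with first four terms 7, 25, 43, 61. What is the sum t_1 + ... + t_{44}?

17336

Common difference d = 18.
t_k = 7 + (k - 1)·18.
t_{44} = 781; S = 44·(7 + 781)/2 = 17336.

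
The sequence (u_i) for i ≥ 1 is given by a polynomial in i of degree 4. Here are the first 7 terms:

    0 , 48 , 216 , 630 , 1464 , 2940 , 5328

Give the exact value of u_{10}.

1st diffs: 48, 168, 414, 834, 1476, 2388.
2nd diffs: 120, 246, 420, 642, 912.
3rd diffs: 126, 174, 222, 270.
4th diffs: 48, 48, 48 (constant).
Newton forward-difference form: u_i = 48·C(i-1,1) + 120·C(i-1,2) + 126·C(i-1,3) + 48·C(i-1,4).
At i = 10: i-1 = 9, so u_{10} = 432 + 4320 + 10584 + 6048 = 21384.

21384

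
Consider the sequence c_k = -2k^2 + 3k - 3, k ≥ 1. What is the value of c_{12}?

-255

c_{12} = -2·12^2 + 3·12 - 3 = -255.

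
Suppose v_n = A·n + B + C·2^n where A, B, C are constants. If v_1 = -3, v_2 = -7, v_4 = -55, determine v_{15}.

Plug in n = 1, 2, 4: A + B + 2C = -3; 2A + B + 4C = -7; 4A + B + 16C = -55.
Subtracting the first from the second: A + 2C = -4.
Subtracting the second from the third: 2A + 12C = -48.
Solving: C = -5, A = 6, then B = 1.
Therefore v_{15} = 90 + 1 + (-5)·32768 = -163749.

-163749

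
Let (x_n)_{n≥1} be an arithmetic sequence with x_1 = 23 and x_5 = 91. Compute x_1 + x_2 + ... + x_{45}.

Common difference d = (91 - 23) / (5 - 1) = 17.
x_n = 23 + (n - 1)·17.
x_{45} = 771; S = 45·(23 + 771)/2 = 17865.

17865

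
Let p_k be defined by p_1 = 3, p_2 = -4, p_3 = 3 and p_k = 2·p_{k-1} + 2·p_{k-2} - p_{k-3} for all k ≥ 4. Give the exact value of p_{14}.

-20740

Iterate the recurrence:
p_4 = -5, p_5 = 0, p_6 = -13, …, p_{11} = -1152, p_{12} = -3029, p_{13} = -7917, p_{14} = -20740.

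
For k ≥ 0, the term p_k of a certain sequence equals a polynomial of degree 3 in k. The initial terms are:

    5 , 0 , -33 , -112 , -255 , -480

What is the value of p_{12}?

-5863

1st diffs: -5, -33, -79, -143, -225.
2nd diffs: -28, -46, -64, -82.
3rd diffs: -18, -18, -18 (constant).
Newton forward-difference form: p_k = 5 + (-5)·C(k,1) + (-28)·C(k,2) + (-18)·C(k,3).
At k = 12: k = 12, so p_{12} = 5 - 60 - 1848 - 3960 = -5863.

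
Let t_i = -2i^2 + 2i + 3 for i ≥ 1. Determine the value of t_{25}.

-1197

t_{25} = -2·25^2 + 2·25 + 3 = -1197.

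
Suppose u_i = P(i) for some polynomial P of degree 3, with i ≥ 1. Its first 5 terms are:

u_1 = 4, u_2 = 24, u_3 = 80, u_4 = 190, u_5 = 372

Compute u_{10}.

2992

1st diffs: 20, 56, 110, 182.
2nd diffs: 36, 54, 72.
3rd diffs: 18, 18 (constant).
Newton forward-difference form: u_i = 4 + 20·C(i-1,1) + 36·C(i-1,2) + 18·C(i-1,3).
At i = 10: i-1 = 9, so u_{10} = 4 + 180 + 1296 + 1512 = 2992.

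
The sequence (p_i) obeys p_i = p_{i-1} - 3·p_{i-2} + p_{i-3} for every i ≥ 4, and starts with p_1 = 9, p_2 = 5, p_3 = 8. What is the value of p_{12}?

638

Step forward from the initial values:
p_4 = 2, p_5 = -17, p_6 = -15, p_7 = 38, p_8 = 66, p_9 = -63, p_{10} = -223, p_{11} = 32, p_{12} = 638.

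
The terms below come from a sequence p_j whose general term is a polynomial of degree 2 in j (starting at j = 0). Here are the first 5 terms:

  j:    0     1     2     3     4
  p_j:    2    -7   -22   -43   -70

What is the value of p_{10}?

-358

1st diffs: -9, -15, -21, -27.
2nd diffs: -6, -6, -6 (constant).
Newton forward-difference form: p_j = 2 + (-9)·C(j,1) + (-6)·C(j,2).
At j = 10: j = 10, so p_{10} = 2 - 90 - 270 = -358.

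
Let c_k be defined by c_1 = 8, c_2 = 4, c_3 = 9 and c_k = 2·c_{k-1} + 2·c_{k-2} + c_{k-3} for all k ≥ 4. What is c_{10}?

Applying the relation repeatedly:
c_4 = 34, c_5 = 90, c_6 = 257, c_7 = 728, c_8 = 2060, c_9 = 5833, c_{10} = 16514.

16514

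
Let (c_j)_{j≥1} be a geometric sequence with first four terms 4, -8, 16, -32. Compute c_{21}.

Common ratio r = -2.
c_j = 4·(-2)^(j-1).
c_{21} = 4·(-2)^20 = 4194304.

4194304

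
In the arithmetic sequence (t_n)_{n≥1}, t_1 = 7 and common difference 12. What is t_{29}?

t_n = 7 + (n - 1)·12.
t_{29} = 7 + 28·12 = 343.

343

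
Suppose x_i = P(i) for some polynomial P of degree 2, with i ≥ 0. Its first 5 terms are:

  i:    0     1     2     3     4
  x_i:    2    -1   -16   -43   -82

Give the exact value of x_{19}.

-2107

1st diffs: -3, -15, -27, -39.
2nd diffs: -12, -12, -12 (constant).
Newton forward-difference form: x_i = 2 + (-3)·C(i,1) + (-12)·C(i,2).
At i = 19: i = 19, so x_{19} = 2 - 57 - 2052 = -2107.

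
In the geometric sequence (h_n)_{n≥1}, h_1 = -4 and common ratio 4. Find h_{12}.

h_n = (-4)·4^(n-1).
h_{12} = (-4)·4^11 = -16777216.

-16777216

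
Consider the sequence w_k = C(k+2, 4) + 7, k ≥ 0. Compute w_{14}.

1827

C(16, 4) = 1820, so w_{14} = 1827.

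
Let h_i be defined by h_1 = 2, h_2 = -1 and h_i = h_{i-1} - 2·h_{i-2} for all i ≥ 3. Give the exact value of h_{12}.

21

Compute successive terms:
h_3 = -5;  h_4 = -3;  h_5 = 7;  h_6 = 13;  h_7 = -1;  h_8 = -27;  h_9 = -25;  h_{10} = 29;  h_{11} = 79;  h_{12} = 21.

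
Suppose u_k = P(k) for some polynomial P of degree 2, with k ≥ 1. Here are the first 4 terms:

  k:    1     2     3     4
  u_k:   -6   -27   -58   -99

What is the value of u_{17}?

-1542

1st diffs: -21, -31, -41.
2nd diffs: -10, -10 (constant).
So u_k = -5k^2 - 6k + 5.
Evaluating at k = 17 gives u_{17} = -1542.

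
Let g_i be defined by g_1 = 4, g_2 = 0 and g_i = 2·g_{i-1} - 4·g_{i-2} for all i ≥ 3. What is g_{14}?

0

Applying the relation repeatedly:
g_3 = -16;  g_4 = -32;  g_5 = 0;  …;  g_{11} = 0;  g_{12} = 8192;  g_{13} = 16384;  g_{14} = 0.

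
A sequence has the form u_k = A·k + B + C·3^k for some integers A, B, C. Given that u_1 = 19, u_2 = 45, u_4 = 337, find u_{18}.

The three given values yield: A + B + 3C = 19; 2A + B + 9C = 45; 4A + B + 81C = 337.
Subtracting the first from the second: A + 6C = 26.
Subtracting the second from the third: 2A + 72C = 292.
Solving: C = 4, A = 2, then B = 5.
So u_k = 2·k + 5 + 4·3^k; at k=18 this is 1549681997.

1549681997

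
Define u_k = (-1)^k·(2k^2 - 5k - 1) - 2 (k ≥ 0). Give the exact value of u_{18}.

555

(-1)^18 = 1; 2k^2 - 5k - 1 at k=18 is 557; so u_{18} = 555.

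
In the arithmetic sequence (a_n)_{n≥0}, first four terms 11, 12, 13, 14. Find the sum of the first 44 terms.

1430

Common difference d = 1.
a_n = 11 + (n - 0)·1.
a_{43} = 54; S = 44·(11 + 54)/2 = 1430.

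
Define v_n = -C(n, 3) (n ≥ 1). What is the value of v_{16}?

-560

C(16, 3) = 560, so v_{16} = -560.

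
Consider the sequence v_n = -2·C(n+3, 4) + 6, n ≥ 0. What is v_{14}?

-4754

C(17, 4) = 2380, so v_{14} = -4754.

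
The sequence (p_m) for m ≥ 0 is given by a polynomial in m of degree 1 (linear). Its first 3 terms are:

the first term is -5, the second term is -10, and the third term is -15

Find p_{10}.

1st diffs: -5, -5 (constant).
So p_m = -5m - 5.
Evaluating at m = 10 gives p_{10} = -55.

-55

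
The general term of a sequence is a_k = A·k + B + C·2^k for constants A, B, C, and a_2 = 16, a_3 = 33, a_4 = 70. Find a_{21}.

10485699

Plug in k = 2, 3, 4: 2A + B + 4C = 16; 3A + B + 8C = 33; 4A + B + 16C = 70.
Subtracting the first from the second: A + 4C = 17.
Subtracting the second from the third: A + 8C = 37.
Solving: C = 5, A = -3, then B = 2.
Therefore a_{21} = -63 + 2 + 5·2097152 = 10485699.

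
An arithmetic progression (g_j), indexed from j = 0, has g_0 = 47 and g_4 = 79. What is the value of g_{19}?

199

Common difference d = (79 - 47) / (4 - 0) = 8.
g_j = 47 + (j - 0)·8.
g_{19} = 47 + 19·8 = 199.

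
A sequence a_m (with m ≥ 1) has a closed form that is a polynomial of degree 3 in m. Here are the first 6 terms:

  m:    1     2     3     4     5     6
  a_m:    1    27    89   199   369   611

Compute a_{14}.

6579

1st diffs: 26, 62, 110, 170, 242.
2nd diffs: 36, 48, 60, 72.
3rd diffs: 12, 12, 12 (constant).
Newton forward-difference form: a_m = 1 + 26·C(m-1,1) + 36·C(m-1,2) + 12·C(m-1,3).
At m = 14: m-1 = 13, so a_{14} = 1 + 338 + 2808 + 3432 = 6579.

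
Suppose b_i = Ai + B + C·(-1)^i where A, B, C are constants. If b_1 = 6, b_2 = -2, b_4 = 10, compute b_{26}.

The three given values yield: A + B - C = 6; 2A + B + C = -2; 4A + B + C = 10.
Subtracting the first from the second: A + 2C = -8.
Subtracting the second from the third: 2A = 12.
Solving: C = -7, A = 6, then B = -7.
Therefore b_{26} = 156 + (-7) + (-7)·1 = 142.

142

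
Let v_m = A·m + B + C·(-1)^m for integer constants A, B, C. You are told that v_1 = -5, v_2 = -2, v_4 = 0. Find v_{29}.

23

The three given values yield: A + B - C = -5; 2A + B + C = -2; 4A + B + C = 0.
Subtracting the first from the second: A + 2C = 3.
Subtracting the second from the third: 2A = 2.
Solving: C = 1, A = 1, then B = -5.
Hence v_{29} = 1·29 + (-5) + 1·(-1) = 23.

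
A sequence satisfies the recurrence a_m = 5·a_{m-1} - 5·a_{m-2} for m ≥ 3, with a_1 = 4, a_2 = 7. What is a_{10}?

70000

Compute successive terms:
a_3 = 15; a_4 = 40; a_5 = 125; a_6 = 425; a_7 = 1500; a_8 = 5375; a_9 = 19375; a_{10} = 70000.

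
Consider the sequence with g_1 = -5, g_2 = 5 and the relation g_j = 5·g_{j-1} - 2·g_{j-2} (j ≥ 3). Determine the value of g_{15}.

Applying the relation repeatedly:
g_3 = 35  g_4 = 165  g_5 = 755  …  g_{12} = 31036965  g_{13} = 141576755  g_{14} = 645809845  g_{15} = 2945895715.

2945895715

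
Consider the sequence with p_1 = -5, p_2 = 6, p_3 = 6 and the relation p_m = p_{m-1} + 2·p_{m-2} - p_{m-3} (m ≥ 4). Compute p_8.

213

Step forward from the initial values:
p_4 = 23; p_5 = 29; p_6 = 69; p_7 = 104; p_8 = 213.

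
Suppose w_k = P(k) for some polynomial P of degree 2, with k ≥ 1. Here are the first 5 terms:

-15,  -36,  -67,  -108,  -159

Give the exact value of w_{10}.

1st diffs: -21, -31, -41, -51.
2nd diffs: -10, -10, -10 (constant).
Newton forward-difference form: w_k = -15 + (-21)·C(k-1,1) + (-10)·C(k-1,2).
At k = 10: k-1 = 9, so w_{10} = -15 - 189 - 360 = -564.

-564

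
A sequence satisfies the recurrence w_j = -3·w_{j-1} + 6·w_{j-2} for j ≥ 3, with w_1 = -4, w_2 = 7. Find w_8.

Applying the relation repeatedly:
w_3 = -45  w_4 = 177  w_5 = -801  w_6 = 3465  w_7 = -15201  w_8 = 66393.

66393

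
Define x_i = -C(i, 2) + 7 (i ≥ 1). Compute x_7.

C(7, 2) = 21, so x_7 = -14.

-14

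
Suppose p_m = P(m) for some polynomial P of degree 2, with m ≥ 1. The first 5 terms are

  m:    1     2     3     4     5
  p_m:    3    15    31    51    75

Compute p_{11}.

1st diffs: 12, 16, 20, 24.
2nd diffs: 4, 4, 4 (constant).
Newton forward-difference form: p_m = 3 + 12·C(m-1,1) + 4·C(m-1,2).
At m = 11: m-1 = 10, so p_{11} = 3 + 120 + 180 = 303.

303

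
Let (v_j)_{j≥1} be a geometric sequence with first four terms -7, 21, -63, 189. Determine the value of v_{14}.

Common ratio r = -3.
v_j = (-7)·(-3)^(j-1).
v_{14} = (-7)·(-3)^13 = 11160261.

11160261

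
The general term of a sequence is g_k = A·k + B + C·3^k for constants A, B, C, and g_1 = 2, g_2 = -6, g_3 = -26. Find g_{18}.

-387420518

Plug in k = 1, 2, 3: A + B + 3C = 2; 2A + B + 9C = -6; 3A + B + 27C = -26.
Subtracting the first from the second: A + 6C = -8.
Subtracting the second from the third: A + 18C = -20.
Solving: C = -1, A = -2, then B = 7.
Therefore g_{18} = -36 + 7 + (-1)·387420489 = -387420518.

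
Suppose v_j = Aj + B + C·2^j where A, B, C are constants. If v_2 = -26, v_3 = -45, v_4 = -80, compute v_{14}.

Write the equations: 2A + B + 4C = -26; 3A + B + 8C = -45; 4A + B + 16C = -80.
Subtracting the first from the second: A + 4C = -19.
Subtracting the second from the third: A + 8C = -35.
Solving: C = -4, A = -3, then B = -4.
Hence v_{14} = -3·14 + (-4) + (-4)·16384 = -65582.

-65582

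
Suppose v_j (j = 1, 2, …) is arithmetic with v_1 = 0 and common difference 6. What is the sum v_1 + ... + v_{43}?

v_j = 0 + (j - 1)·6.
v_{43} = 252; S = 43·(0 + 252)/2 = 5418.

5418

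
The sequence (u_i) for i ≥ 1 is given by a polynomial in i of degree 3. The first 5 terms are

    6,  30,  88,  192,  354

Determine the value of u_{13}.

1st diffs: 24, 58, 104, 162.
2nd diffs: 34, 46, 58.
3rd diffs: 12, 12 (constant).
So u_i = 2i^3 + 5i^2 - 5i + 4.
Evaluating at i = 13 gives u_{13} = 5178.

5178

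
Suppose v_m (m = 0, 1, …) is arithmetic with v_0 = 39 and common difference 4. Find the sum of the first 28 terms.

2604

v_m = 39 + (m - 0)·4.
v_{27} = 147; S = 28·(39 + 147)/2 = 2604.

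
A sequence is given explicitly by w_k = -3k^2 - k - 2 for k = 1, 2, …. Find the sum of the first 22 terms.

-11682

Over k = 1..22: Σk = 253, Σk² = 3795.
Total = (-3)·3795 + (-1)·253 + (-2)·22 = -11682.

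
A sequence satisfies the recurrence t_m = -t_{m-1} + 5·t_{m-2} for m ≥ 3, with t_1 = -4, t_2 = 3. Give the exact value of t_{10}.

Compute successive terms:
t_3 = -23, t_4 = 38, t_5 = -153, t_6 = 343, t_7 = -1108, t_8 = 2823, t_9 = -8363, t_{10} = 22478.

22478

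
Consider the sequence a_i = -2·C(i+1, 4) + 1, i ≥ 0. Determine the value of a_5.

C(6, 4) = 15, so a_5 = -29.

-29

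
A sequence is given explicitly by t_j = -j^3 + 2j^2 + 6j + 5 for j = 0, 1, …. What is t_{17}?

-4228

t_{17} = -1·17^3 + 2·17^2 + 6·17 + 5 = -4228.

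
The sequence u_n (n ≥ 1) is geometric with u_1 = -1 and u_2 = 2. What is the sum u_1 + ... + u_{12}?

1365

Common ratio r = -2.
u_n = (-1)·(-2)^(n-1).
S = (-1)·((-2)^12 - 1)/(-2 - 1) = (-1)·(4096 - 1)/(-3) = 1365.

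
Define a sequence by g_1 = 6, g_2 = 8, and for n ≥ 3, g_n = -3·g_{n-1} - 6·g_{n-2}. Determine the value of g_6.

-684

Iterate the recurrence:
g_3 = -60  g_4 = 132  g_5 = -36  g_6 = -684.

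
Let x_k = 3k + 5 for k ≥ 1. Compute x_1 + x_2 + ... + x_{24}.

Over k = 1..24: Σk = 300.
Total = (3)·300 + (5)·24 = 1020.

1020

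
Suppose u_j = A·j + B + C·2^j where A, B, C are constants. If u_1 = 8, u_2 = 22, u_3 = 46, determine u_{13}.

The three given values yield: A + B + 2C = 8; 2A + B + 4C = 22; 3A + B + 8C = 46.
Subtracting the first from the second: A + 2C = 14.
Subtracting the second from the third: A + 4C = 24.
Solving: C = 5, A = 4, then B = -6.
So u_j = 4·j + (-6) + 5·2^j; at j=13 this is 41006.

41006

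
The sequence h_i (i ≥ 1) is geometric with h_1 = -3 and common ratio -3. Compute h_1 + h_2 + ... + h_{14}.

h_i = (-3)·(-3)^(i-1).
S = (-3)·((-3)^14 - 1)/(-3 - 1) = (-3)·(4782969 - 1)/(-4) = 3587226.

3587226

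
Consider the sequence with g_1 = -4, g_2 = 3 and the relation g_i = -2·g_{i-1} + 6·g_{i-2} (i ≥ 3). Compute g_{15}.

-132723840

Applying the relation repeatedly:
g_3 = -30; g_4 = 78; g_5 = -336; …; g_{12} = 2738400; g_{13} = -9986304; g_{14} = 36403008; g_{15} = -132723840.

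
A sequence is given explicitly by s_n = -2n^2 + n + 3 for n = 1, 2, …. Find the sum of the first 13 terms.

Over n = 1..13: Σn = 91, Σn² = 819.
Total = (-2)·819 + (1)·91 + (3)·13 = -1508.

-1508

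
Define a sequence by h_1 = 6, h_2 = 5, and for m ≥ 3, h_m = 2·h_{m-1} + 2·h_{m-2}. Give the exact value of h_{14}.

1280960

Step forward from the initial values:
h_3 = 22  h_4 = 54  h_5 = 152  …  h_{11} = 62816  h_{12} = 171616  h_{13} = 468864  h_{14} = 1280960.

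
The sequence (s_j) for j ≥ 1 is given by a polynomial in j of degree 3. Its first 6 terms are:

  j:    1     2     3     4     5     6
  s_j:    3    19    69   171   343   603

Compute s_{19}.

1st diffs: 16, 50, 102, 172, 260.
2nd diffs: 34, 52, 70, 88.
3rd diffs: 18, 18, 18 (constant).
Newton forward-difference form: s_j = 3 + 16·C(j-1,1) + 34·C(j-1,2) + 18·C(j-1,3).
At j = 19: j-1 = 18, so s_{19} = 3 + 288 + 5202 + 14688 = 20181.

20181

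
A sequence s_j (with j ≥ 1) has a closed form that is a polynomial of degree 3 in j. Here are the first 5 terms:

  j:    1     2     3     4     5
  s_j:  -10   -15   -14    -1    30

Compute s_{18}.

4801

1st diffs: -5, 1, 13, 31.
2nd diffs: 6, 12, 18.
3rd diffs: 6, 6 (constant).
Newton forward-difference form: s_j = -10 + (-5)·C(j-1,1) + 6·C(j-1,2) + 6·C(j-1,3).
At j = 18: j-1 = 17, so s_{18} = -10 - 85 + 816 + 4080 = 4801.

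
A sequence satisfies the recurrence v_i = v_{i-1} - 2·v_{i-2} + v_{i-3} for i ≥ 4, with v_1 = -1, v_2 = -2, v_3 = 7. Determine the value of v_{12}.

Compute successive terms:
v_4 = 10;  v_5 = -6;  v_6 = -19;  v_7 = 3;  v_8 = 35;  v_9 = 10;  v_{10} = -57;  v_{11} = -42;  v_{12} = 82.

82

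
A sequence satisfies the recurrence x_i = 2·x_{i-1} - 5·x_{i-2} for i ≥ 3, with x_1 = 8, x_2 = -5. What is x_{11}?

Step forward from the initial values:
x_3 = -50;  x_4 = -75;  x_5 = 100;  x_6 = 575;  x_7 = 650;  x_8 = -1575;  x_9 = -6400;  x_{10} = -4925;  x_{11} = 22150.

22150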